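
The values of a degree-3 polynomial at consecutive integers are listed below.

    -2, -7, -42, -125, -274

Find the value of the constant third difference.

-18

D1: -5, -35, -83, -149
D2: -30, -48, -66
D3: -18, -18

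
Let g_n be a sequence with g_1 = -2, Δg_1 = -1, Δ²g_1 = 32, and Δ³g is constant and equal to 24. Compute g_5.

282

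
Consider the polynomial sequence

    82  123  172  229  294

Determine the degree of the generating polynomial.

2

41, 49, 57, 65
8, 8, 8
The second differences are constant, so the polynomial has degree 2.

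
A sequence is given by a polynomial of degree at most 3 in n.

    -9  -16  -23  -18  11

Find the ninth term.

Δ: -7  -7  5  29
Δ²: 0  12  24
Δ³: 12  12
Third differences constant at 12.
24 + 12 = 36;  29 + 36 = 65;  11 + 65 = 76
36 + 12 = 48;  65 + 48 = 113;  76 + 113 = 189
48 + 12 = 60;  113 + 60 = 173;  189 + 173 = 362
60 + 12 = 72;  173 + 72 = 245;  362 + 245 = 607

607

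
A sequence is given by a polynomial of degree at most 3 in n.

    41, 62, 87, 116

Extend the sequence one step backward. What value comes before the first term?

24

21, 25, 29
4, 4
The second differences are constant at 4.
Work back: 21 − 4 = 17;  41 − 17 = 24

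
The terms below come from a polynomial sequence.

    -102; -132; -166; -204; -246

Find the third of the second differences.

-4

First differences: -30, -34, -38, -42
Second differences: -4, -4, -4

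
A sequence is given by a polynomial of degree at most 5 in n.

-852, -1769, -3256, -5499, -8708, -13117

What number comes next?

-18984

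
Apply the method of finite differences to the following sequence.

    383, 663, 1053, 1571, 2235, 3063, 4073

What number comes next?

5283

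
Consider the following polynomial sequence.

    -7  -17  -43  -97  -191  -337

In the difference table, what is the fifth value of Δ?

Δ: -10, -26, -54, -94, -146
Δ²: -16, -28, -40, -52
Δ³: -12, -12, -12

-146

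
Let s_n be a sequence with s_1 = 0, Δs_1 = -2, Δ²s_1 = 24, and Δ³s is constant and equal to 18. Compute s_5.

Build the table forward from the leading diagonal:
Third differences: 18  18  18  18  18
Second differences: 24  42  60  78  96
First differences: -2  22  64  124  202
s: 0  -2  20  84  208

208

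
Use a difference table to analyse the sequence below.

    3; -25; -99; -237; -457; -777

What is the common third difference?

-18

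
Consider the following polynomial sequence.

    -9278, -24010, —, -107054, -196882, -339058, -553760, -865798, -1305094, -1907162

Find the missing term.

Using the last 7 terms:
Δ: -89828, -142176, -214702, -312038, -439296, -602068
Δ²: -52348, -72526, -97336, -127258, -162772
Δ³: -20178, -24810, -29922, -35514
Δ⁴: -4632, -5112, -5592
Δ⁵: -480, -480
Constant fifth difference = -480.
Extend backward: -4632 + 480 = -4152;  -20178 + 4152 = -16026;  -52348 + 16026 = -36322;  -89828 + 36322 = -53506;  -107054 + 53506 = -53548

-53548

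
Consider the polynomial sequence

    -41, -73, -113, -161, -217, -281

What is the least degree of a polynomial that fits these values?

2

D1: -32, -40, -48, -56, -64
D2: -8, -8, -8, -8
The second differences are constant, so the polynomial has degree 2.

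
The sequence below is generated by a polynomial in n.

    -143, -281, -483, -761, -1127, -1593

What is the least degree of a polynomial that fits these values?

-138, -202, -278, -366, -466
-64, -76, -88, -100
-12, -12, -12
The third differences are constant, so the polynomial has degree 3.

3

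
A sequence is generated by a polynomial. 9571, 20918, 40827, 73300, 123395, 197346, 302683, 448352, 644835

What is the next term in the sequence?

D1: 11347  19909  32473  50095  73951  105337  145669  196483
D2: 8562  12564  17622  23856  31386  40332  50814
D3: 4002  5058  6234  7530  8946  10482
D4: 1056  1176  1296  1416  1536
D5: 120  120  120  120
The fifth differences are constant (120).
1536 + 120 = 1656;  10482 + 1656 = 12138;  50814 + 12138 = 62952;  196483 + 62952 = 259435;  644835 + 259435 = 904270

904270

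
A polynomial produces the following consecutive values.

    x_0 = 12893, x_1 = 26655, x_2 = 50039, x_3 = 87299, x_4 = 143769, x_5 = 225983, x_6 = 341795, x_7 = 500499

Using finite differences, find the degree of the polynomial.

5

13762, 23384, 37260, 56470, 82214, 115812, 158704
9622, 13876, 19210, 25744, 33598, 42892
4254, 5334, 6534, 7854, 9294
1080, 1200, 1320, 1440
120, 120, 120
The fifth differences are constant, so the polynomial has degree 5.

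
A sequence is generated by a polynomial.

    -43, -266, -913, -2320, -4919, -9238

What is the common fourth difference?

-96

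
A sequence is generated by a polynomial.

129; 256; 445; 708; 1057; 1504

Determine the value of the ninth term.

3553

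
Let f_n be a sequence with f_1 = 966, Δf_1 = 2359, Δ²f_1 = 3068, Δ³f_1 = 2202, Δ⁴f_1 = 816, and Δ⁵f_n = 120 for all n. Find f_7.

Build the table forward from the leading diagonal:
D5: 120  120  120  120  120  120  120
D4: 816  936  1056  1176  1296  1416  1536
D3: 2202  3018  3954  5010  6186  7482  8898
D2: 3068  5270  8288  12242  17252  23438  30920
D1: 2359  5427  10697  18985  31227  48479  71917
f: 966  3325  8752  19449  38434  69661  118140

118140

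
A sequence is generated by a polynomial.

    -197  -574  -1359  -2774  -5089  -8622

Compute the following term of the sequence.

-13739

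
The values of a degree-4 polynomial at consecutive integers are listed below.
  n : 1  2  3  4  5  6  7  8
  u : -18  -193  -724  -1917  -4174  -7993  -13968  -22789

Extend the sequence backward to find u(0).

11

-175, -531, -1193, -2257, -3819, -5975, -8821
-356, -662, -1064, -1562, -2156, -2846
-306, -402, -498, -594, -690
-96, -96, -96, -96
The fourth differences are constant at -96.
Work back: -306 + 96 = -210;  -356 + 210 = -146;  -175 + 146 = -29;  -18 + 29 = 11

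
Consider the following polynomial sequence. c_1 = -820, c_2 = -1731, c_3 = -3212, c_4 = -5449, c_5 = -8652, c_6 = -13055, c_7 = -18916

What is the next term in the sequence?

-26517

First differences: -911 , -1481 , -2237 , -3203 , -4403 , -5861
Second differences: -570 , -756 , -966 , -1200 , -1458
Third differences: -186 , -210 , -234 , -258
Fourth differences: -24 , -24 , -24
Fourth differences constant at -24.
-258 − 24 = -282;  -1458 − 282 = -1740;  -5861 − 1740 = -7601;  -18916 − 7601 = -26517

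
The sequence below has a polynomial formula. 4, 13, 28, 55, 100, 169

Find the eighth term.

403

D1: 9, 15, 27, 45, 69
D2: 6, 12, 18, 24
D3: 6, 6, 6
Constant third difference = 6, so extend:
24 + 6 = 30;  69 + 30 = 99;  169 + 99 = 268
30 + 6 = 36;  99 + 36 = 135;  268 + 135 = 403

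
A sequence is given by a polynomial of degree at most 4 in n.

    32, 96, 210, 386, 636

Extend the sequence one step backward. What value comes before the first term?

6

First differences: 64  114  176  250
Second differences: 50  62  74
Third differences: 12  12
The third differences are constant at 12.
Work back: 50 − 12 = 38;  64 − 38 = 26;  32 − 26 = 6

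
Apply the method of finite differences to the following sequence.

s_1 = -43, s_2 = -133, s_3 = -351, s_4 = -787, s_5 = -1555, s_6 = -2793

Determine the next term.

First differences: -90, -218, -436, -768, -1238
Second differences: -128, -218, -332, -470
Third differences: -90, -114, -138
Fourth differences: -24, -24
The fourth differences are constant (-24).
-138 − 24 = -162;  -470 − 162 = -632;  -1238 − 632 = -1870;  -2793 − 1870 = -4663

-4663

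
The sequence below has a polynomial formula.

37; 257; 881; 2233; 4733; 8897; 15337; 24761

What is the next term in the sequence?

Δ: 220, 624, 1352, 2500, 4164, 6440, 9424
Δ²: 404, 728, 1148, 1664, 2276, 2984
Δ³: 324, 420, 516, 612, 708
Δ⁴: 96, 96, 96, 96
The fourth differences are constant (96).
708 + 96 = 804;  2984 + 804 = 3788;  9424 + 3788 = 13212;  24761 + 13212 = 37973

37973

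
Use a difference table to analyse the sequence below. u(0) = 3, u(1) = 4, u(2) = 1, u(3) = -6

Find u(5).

D1: 1  -3  -7
D2: -4  -4
Second differences constant at -4.
-7 − 4 = -11;  -6 − 11 = -17
-11 − 4 = -15;  -17 − 15 = -32

-32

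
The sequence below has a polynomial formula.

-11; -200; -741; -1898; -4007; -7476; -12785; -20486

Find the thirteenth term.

-119231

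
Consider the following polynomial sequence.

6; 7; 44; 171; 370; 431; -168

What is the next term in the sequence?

1 , 37 , 127 , 199 , 61 , -599
36 , 90 , 72 , -138 , -660
54 , -18 , -210 , -522
-72 , -192 , -312
-120 , -120
The fifth differences are constant (-120).
-312 − 120 = -432;  -522 − 432 = -954;  -660 − 954 = -1614;  -599 − 1614 = -2213;  -168 − 2213 = -2381

-2381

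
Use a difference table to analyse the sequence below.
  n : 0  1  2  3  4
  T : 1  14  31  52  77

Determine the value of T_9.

262

D1: 13 , 17 , 21 , 25
D2: 4 , 4 , 4
The second differences are constant (4).
25 + 4 = 29;  77 + 29 = 106
29 + 4 = 33;  106 + 33 = 139
33 + 4 = 37;  139 + 37 = 176
37 + 4 = 41;  176 + 41 = 217
41 + 4 = 45;  217 + 45 = 262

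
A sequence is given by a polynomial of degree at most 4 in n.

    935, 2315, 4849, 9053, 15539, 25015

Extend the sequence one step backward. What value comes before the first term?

First differences: 1380  2534  4204  6486  9476
Second differences: 1154  1670  2282  2990
Third differences: 516  612  708
Fourth differences: 96  96
The fourth differences are constant at 96.
Work back: 516 − 96 = 420;  1154 − 420 = 734;  1380 − 734 = 646;  935 − 646 = 289

289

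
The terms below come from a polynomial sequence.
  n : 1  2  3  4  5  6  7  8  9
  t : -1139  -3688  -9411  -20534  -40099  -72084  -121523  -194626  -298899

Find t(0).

-234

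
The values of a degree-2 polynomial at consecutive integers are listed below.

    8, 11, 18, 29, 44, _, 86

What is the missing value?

Using the first 5 terms:
D1: 3, 7, 11, 15
D2: 4, 4, 4
Constant second difference = 4.
Extend forward: 15 + 4 = 19;  44 + 19 = 63

63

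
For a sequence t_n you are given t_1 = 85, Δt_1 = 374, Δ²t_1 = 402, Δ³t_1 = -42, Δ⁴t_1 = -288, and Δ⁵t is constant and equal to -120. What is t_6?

3995

Build the table forward from the leading diagonal:
D5: -120  -120  -120  -120  -120  -120
D4: -288  -408  -528  -648  -768  -888
D3: -42  -330  -738  -1266  -1914  -2682
D2: 402  360  30  -708  -1974  -3888
D1: 374  776  1136  1166  458  -1516
t: 85  459  1235  2371  3537  3995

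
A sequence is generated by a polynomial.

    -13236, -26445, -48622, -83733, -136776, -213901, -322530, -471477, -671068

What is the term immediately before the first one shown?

-5941

Δ: -13209  -22177  -35111  -53043  -77125  -108629  -148947  -199591
Δ²: -8968  -12934  -17932  -24082  -31504  -40318  -50644
Δ³: -3966  -4998  -6150  -7422  -8814  -10326
Δ⁴: -1032  -1152  -1272  -1392  -1512
Δ⁵: -120  -120  -120  -120
The fifth differences are constant at -120.
Work back: -1032 + 120 = -912;  -3966 + 912 = -3054;  -8968 + 3054 = -5914;  -13209 + 5914 = -7295;  -13236 + 7295 = -5941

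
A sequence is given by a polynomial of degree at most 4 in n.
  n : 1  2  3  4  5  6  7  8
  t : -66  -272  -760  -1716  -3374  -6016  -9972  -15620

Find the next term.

-23386

-206  -488  -956  -1658  -2642  -3956  -5648
-282  -468  -702  -984  -1314  -1692
-186  -234  -282  -330  -378
-48  -48  -48  -48
Constant fourth difference = -48, so extend:
-378 − 48 = -426;  -1692 − 426 = -2118;  -5648 − 2118 = -7766;  -15620 − 7766 = -23386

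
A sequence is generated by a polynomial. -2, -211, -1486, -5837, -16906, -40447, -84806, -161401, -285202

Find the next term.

-475211

D1: -209  -1275  -4351  -11069  -23541  -44359  -76595  -123801
D2: -1066  -3076  -6718  -12472  -20818  -32236  -47206
D3: -2010  -3642  -5754  -8346  -11418  -14970
D4: -1632  -2112  -2592  -3072  -3552
D5: -480  -480  -480  -480
Constant fifth difference = -480, so extend:
-3552 − 480 = -4032;  -14970 − 4032 = -19002;  -47206 − 19002 = -66208;  -123801 − 66208 = -190009;  -285202 − 190009 = -475211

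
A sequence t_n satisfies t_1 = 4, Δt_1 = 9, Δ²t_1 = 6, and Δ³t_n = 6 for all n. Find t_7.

Build the table forward from the leading diagonal:
Δ³: 6  6  6  6  6  6  6
Δ²: 6  12  18  24  30  36  42
Δ: 9  15  27  45  69  99  135
t: 4  13  28  55  100  169  268

268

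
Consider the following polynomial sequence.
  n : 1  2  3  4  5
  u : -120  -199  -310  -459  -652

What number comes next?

-895

Δ: -79, -111, -149, -193
Δ²: -32, -38, -44
Δ³: -6, -6
Constant third difference = -6, so extend:
-44 − 6 = -50;  -193 − 50 = -243;  -652 − 243 = -895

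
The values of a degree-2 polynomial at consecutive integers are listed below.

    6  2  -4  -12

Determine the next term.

-4  -6  -8
-2  -2
The second differences are constant (-2).
-8 − 2 = -10;  -12 − 10 = -22

-22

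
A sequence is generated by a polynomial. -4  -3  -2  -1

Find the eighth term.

3

First differences: 1 , 1 , 1
The first differences are constant (1).
-1 + 1 = 0
0 + 1 = 1
1 + 1 = 2
2 + 1 = 3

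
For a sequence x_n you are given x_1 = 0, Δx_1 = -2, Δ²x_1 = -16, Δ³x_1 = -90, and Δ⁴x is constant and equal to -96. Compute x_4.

-144

Build the table forward from the leading diagonal:
Fourth differences: -96, -96, -96, -96
Third differences: -90, -186, -282, -378
Second differences: -16, -106, -292, -574
First differences: -2, -18, -124, -416
x: 0, -2, -20, -144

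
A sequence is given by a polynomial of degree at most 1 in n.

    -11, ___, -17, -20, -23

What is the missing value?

-14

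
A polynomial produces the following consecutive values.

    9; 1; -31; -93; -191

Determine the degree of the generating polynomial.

Δ: -8, -32, -62, -98
Δ²: -24, -30, -36
Δ³: -6, -6
The third differences are constant, so the polynomial has degree 3.

3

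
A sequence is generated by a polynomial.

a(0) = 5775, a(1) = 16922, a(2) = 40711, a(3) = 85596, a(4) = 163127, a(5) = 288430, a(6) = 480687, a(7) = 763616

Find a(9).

11147, 23789, 44885, 77531, 125303, 192257, 282929
12642, 21096, 32646, 47772, 66954, 90672
8454, 11550, 15126, 19182, 23718
3096, 3576, 4056, 4536
480, 480, 480
Constant fifth difference = 480, so extend:
4536 + 480 = 5016;  23718 + 5016 = 28734;  90672 + 28734 = 119406;  282929 + 119406 = 402335;  763616 + 402335 = 1165951
5016 + 480 = 5496;  28734 + 5496 = 34230;  119406 + 34230 = 153636;  402335 + 153636 = 555971;  1165951 + 555971 = 1721922

1721922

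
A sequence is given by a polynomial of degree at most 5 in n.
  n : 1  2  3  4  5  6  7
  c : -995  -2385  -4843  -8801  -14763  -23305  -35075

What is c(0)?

First differences: -1390  -2458  -3958  -5962  -8542  -11770
Second differences: -1068  -1500  -2004  -2580  -3228
Third differences: -432  -504  -576  -648
Fourth differences: -72  -72  -72
The fourth differences are constant at -72.
Work back: -432 + 72 = -360;  -1068 + 360 = -708;  -1390 + 708 = -682;  -995 + 682 = -313

-313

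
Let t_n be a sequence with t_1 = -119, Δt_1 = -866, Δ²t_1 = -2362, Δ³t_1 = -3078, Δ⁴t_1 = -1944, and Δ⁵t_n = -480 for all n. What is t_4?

-12881

Build the table forward from the leading diagonal:
D5: -480  -480  -480  -480
D4: -1944  -2424  -2904  -3384
D3: -3078  -5022  -7446  -10350
D2: -2362  -5440  -10462  -17908
D1: -866  -3228  -8668  -19130
t: -119  -985  -4213  -12881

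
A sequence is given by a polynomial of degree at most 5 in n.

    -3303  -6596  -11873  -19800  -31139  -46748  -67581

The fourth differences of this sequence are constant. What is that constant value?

First differences: -3293, -5277, -7927, -11339, -15609, -20833
Second differences: -1984, -2650, -3412, -4270, -5224
Third differences: -666, -762, -858, -954
Fourth differences: -96, -96, -96

-96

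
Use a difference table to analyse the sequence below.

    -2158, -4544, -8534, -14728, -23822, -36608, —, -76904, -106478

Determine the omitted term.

Using the first 6 terms:
-2386  -3990  -6194  -9094  -12786
-1604  -2204  -2900  -3692
-600  -696  -792
-96  -96
Constant fourth difference = -96.
Extend forward: -792 − 96 = -888;  -3692 − 888 = -4580;  -12786 − 4580 = -17366;  -36608 − 17366 = -53974

-53974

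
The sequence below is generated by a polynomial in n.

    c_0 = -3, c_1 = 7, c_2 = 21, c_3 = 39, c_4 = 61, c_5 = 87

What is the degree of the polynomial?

First differences: 10, 14, 18, 22, 26
Second differences: 4, 4, 4, 4
The second differences are constant, so the polynomial has degree 2.

2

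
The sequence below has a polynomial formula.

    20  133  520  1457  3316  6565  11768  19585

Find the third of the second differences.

922

Δ: 113, 387, 937, 1859, 3249, 5203, 7817
Δ²: 274, 550, 922, 1390, 1954, 2614
Δ³: 276, 372, 468, 564, 660
Δ⁴: 96, 96, 96, 96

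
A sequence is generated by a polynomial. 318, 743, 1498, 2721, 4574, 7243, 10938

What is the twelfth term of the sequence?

53833

First differences: 425  755  1223  1853  2669  3695
Second differences: 330  468  630  816  1026
Third differences: 138  162  186  210
Fourth differences: 24  24  24
Constant fourth difference = 24, so extend:
210 + 24 = 234;  1026 + 234 = 1260;  3695 + 1260 = 4955;  10938 + 4955 = 15893
234 + 24 = 258;  1260 + 258 = 1518;  4955 + 1518 = 6473;  15893 + 6473 = 22366
258 + 24 = 282;  1518 + 282 = 1800;  6473 + 1800 = 8273;  22366 + 8273 = 30639
282 + 24 = 306;  1800 + 306 = 2106;  8273 + 2106 = 10379;  30639 + 10379 = 41018
306 + 24 = 330;  2106 + 330 = 2436;  10379 + 2436 = 12815;  41018 + 12815 = 53833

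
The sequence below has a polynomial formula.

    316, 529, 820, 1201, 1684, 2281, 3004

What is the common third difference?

12

First differences: 213, 291, 381, 483, 597, 723
Second differences: 78, 90, 102, 114, 126
Third differences: 12, 12, 12, 12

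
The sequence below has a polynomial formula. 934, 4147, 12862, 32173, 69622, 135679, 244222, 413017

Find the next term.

Δ: 3213 , 8715 , 19311 , 37449 , 66057 , 108543 , 168795
Δ²: 5502 , 10596 , 18138 , 28608 , 42486 , 60252
Δ³: 5094 , 7542 , 10470 , 13878 , 17766
Δ⁴: 2448 , 2928 , 3408 , 3888
Δ⁵: 480 , 480 , 480
The fifth differences are constant (480).
3888 + 480 = 4368;  17766 + 4368 = 22134;  60252 + 22134 = 82386;  168795 + 82386 = 251181;  413017 + 251181 = 664198

664198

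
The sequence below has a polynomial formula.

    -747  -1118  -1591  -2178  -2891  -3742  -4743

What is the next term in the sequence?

First differences: -371 , -473 , -587 , -713 , -851 , -1001
Second differences: -102 , -114 , -126 , -138 , -150
Third differences: -12 , -12 , -12 , -12
The third differences are constant (-12).
-150 − 12 = -162;  -1001 − 162 = -1163;  -4743 − 1163 = -5906

-5906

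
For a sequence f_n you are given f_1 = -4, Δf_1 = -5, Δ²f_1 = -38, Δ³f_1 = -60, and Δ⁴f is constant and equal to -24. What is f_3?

-52

Build the table forward from the leading diagonal:
D4: -24, -24, -24
D3: -60, -84, -108
D2: -38, -98, -182
D1: -5, -43, -141
f: -4, -9, -52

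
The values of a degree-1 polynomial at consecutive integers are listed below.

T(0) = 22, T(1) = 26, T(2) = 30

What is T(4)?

38

4 , 4
The first differences are constant (4).
30 + 4 = 34
34 + 4 = 38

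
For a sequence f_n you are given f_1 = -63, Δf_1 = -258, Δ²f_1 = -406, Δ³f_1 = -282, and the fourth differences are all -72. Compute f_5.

Build the table forward from the leading diagonal:
D4: -72, -72, -72, -72, -72
D3: -282, -354, -426, -498, -570
D2: -406, -688, -1042, -1468, -1966
D1: -258, -664, -1352, -2394, -3862
f: -63, -321, -985, -2337, -4731

-4731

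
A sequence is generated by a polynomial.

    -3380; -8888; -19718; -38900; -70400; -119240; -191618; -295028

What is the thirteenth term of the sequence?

-5508, -10830, -19182, -31500, -48840, -72378, -103410
-5322, -8352, -12318, -17340, -23538, -31032
-3030, -3966, -5022, -6198, -7494
-936, -1056, -1176, -1296
-120, -120, -120
Constant fifth difference = -120, so extend:
-1296 − 120 = -1416;  -7494 − 1416 = -8910;  -31032 − 8910 = -39942;  -103410 − 39942 = -143352;  -295028 − 143352 = -438380
-1416 − 120 = -1536;  -8910 − 1536 = -10446;  -39942 − 10446 = -50388;  -143352 − 50388 = -193740;  -438380 − 193740 = -632120
-1536 − 120 = -1656;  -10446 − 1656 = -12102;  -50388 − 12102 = -62490;  -193740 − 62490 = -256230;  -632120 − 256230 = -888350
-1656 − 120 = -1776;  -12102 − 1776 = -13878;  -62490 − 13878 = -76368;  -256230 − 76368 = -332598;  -888350 − 332598 = -1220948
-1776 − 120 = -1896;  -13878 − 1896 = -15774;  -76368 − 15774 = -92142;  -332598 − 92142 = -424740;  -1220948 − 424740 = -1645688

-1645688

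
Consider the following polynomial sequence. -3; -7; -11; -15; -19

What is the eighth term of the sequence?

-31

First differences: -4  -4  -4  -4
The first differences are constant (-4).
-19 − 4 = -23
-23 − 4 = -27
-27 − 4 = -31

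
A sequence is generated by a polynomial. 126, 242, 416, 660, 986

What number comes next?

First differences: 116, 174, 244, 326
Second differences: 58, 70, 82
Third differences: 12, 12
The third differences are constant (12).
82 + 12 = 94;  326 + 94 = 420;  986 + 420 = 1406

1406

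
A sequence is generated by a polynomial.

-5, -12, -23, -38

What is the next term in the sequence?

-57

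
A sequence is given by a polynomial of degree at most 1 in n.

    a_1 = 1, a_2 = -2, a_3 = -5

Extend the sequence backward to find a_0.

-3  -3
The first differences are constant at -3.
Work back: 1 + 3 = 4

4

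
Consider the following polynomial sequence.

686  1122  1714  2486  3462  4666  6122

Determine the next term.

7854

436  592  772  976  1204  1456
156  180  204  228  252
24  24  24  24
Constant third difference = 24, so extend:
252 + 24 = 276;  1456 + 276 = 1732;  6122 + 1732 = 7854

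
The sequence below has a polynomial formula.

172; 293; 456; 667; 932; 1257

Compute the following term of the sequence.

1648

121, 163, 211, 265, 325
42, 48, 54, 60
6, 6, 6
Constant third difference = 6, so extend:
60 + 6 = 66;  325 + 66 = 391;  1257 + 391 = 1648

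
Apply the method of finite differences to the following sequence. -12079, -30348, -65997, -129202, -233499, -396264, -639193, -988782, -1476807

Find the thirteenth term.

-5660467

-18269 , -35649 , -63205 , -104297 , -162765 , -242929 , -349589 , -488025
-17380 , -27556 , -41092 , -58468 , -80164 , -106660 , -138436
-10176 , -13536 , -17376 , -21696 , -26496 , -31776
-3360 , -3840 , -4320 , -4800 , -5280
-480 , -480 , -480 , -480
Constant fifth difference = -480, so extend:
-5280 − 480 = -5760;  -31776 − 5760 = -37536;  -138436 − 37536 = -175972;  -488025 − 175972 = -663997;  -1476807 − 663997 = -2140804
-5760 − 480 = -6240;  -37536 − 6240 = -43776;  -175972 − 43776 = -219748;  -663997 − 219748 = -883745;  -2140804 − 883745 = -3024549
-6240 − 480 = -6720;  -43776 − 6720 = -50496;  -219748 − 50496 = -270244;  -883745 − 270244 = -1153989;  -3024549 − 1153989 = -4178538
-6720 − 480 = -7200;  -50496 − 7200 = -57696;  -270244 − 57696 = -327940;  -1153989 − 327940 = -1481929;  -4178538 − 1481929 = -5660467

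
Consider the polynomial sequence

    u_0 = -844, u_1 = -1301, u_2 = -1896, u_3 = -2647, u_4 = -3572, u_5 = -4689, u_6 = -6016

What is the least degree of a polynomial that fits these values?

-457, -595, -751, -925, -1117, -1327
-138, -156, -174, -192, -210
-18, -18, -18, -18
The third differences are constant, so the polynomial has degree 3.

3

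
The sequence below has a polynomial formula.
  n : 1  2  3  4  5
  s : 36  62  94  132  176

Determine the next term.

Δ: 26, 32, 38, 44
Δ²: 6, 6, 6
The second differences are constant (6).
44 + 6 = 50;  176 + 50 = 226

226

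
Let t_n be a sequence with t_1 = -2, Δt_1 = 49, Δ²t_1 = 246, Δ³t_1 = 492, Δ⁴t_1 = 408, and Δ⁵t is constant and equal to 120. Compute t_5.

4046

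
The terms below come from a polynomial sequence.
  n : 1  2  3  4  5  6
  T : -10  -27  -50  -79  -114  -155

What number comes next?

-202

Δ: -17  -23  -29  -35  -41
Δ²: -6  -6  -6  -6
Constant second difference = -6, so extend:
-41 − 6 = -47;  -155 − 47 = -202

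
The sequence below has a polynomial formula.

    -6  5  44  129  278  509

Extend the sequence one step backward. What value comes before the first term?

Δ: 11, 39, 85, 149, 231
Δ²: 28, 46, 64, 82
Δ³: 18, 18, 18
The third differences are constant at 18.
Work back: 28 − 18 = 10;  11 − 10 = 1;  -6 − 1 = -7

-7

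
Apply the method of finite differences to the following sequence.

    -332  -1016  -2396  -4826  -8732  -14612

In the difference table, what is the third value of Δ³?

-498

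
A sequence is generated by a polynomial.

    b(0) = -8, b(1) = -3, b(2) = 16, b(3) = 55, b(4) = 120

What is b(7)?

531

First differences: 5, 19, 39, 65
Second differences: 14, 20, 26
Third differences: 6, 6
The third differences are constant (6).
26 + 6 = 32;  65 + 32 = 97;  120 + 97 = 217
32 + 6 = 38;  97 + 38 = 135;  217 + 135 = 352
38 + 6 = 44;  135 + 44 = 179;  352 + 179 = 531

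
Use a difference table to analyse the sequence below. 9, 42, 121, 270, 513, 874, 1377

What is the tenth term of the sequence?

3978

D1: 33, 79, 149, 243, 361, 503
D2: 46, 70, 94, 118, 142
D3: 24, 24, 24, 24
The third differences are constant (24).
142 + 24 = 166;  503 + 166 = 669;  1377 + 669 = 2046
166 + 24 = 190;  669 + 190 = 859;  2046 + 859 = 2905
190 + 24 = 214;  859 + 214 = 1073;  2905 + 1073 = 3978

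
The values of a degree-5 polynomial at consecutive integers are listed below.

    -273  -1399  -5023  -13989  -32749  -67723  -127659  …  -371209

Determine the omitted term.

Using the first 7 terms:
First differences: -1126, -3624, -8966, -18760, -34974, -59936
Second differences: -2498, -5342, -9794, -16214, -24962
Third differences: -2844, -4452, -6420, -8748
Fourth differences: -1608, -1968, -2328
Fifth differences: -360, -360
Constant fifth difference = -360.
Extend forward: -2328 − 360 = -2688;  -8748 − 2688 = -11436;  -24962 − 11436 = -36398;  -59936 − 36398 = -96334;  -127659 − 96334 = -223993

-223993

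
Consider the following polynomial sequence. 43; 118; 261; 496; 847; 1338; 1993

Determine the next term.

First differences: 75, 143, 235, 351, 491, 655
Second differences: 68, 92, 116, 140, 164
Third differences: 24, 24, 24, 24
Third differences constant at 24.
164 + 24 = 188;  655 + 188 = 843;  1993 + 843 = 2836

2836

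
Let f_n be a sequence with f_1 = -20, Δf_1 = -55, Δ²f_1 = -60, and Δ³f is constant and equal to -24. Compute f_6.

Build the table forward from the leading diagonal:
Δ³: -24  -24  -24  -24  -24  -24
Δ²: -60  -84  -108  -132  -156  -180
Δ: -55  -115  -199  -307  -439  -595
f: -20  -75  -190  -389  -696  -1135

-1135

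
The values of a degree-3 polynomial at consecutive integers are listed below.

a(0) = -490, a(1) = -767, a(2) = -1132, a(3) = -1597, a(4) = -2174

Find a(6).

First differences: -277, -365, -465, -577
Second differences: -88, -100, -112
Third differences: -12, -12
Constant third difference = -12, so extend:
-112 − 12 = -124;  -577 − 124 = -701;  -2174 − 701 = -2875
-124 − 12 = -136;  -701 − 136 = -837;  -2875 − 837 = -3712

-3712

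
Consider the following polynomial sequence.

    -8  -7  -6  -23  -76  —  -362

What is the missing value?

Using the first 5 terms:
D1: 1  1  -17  -53
D2: 0  -18  -36
D3: -18  -18
Constant third difference = -18.
Extend forward: -36 − 18 = -54;  -53 − 54 = -107;  -76 − 107 = -183

-183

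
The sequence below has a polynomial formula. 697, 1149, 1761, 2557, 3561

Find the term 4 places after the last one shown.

10137

Δ: 452 , 612 , 796 , 1004
Δ²: 160 , 184 , 208
Δ³: 24 , 24
Third differences constant at 24.
208 + 24 = 232;  1004 + 232 = 1236;  3561 + 1236 = 4797
232 + 24 = 256;  1236 + 256 = 1492;  4797 + 1492 = 6289
256 + 24 = 280;  1492 + 280 = 1772;  6289 + 1772 = 8061
280 + 24 = 304;  1772 + 304 = 2076;  8061 + 2076 = 10137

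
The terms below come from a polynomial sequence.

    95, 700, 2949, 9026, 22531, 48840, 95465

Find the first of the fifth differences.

360

First differences: 605, 2249, 6077, 13505, 26309, 46625
Second differences: 1644, 3828, 7428, 12804, 20316
Third differences: 2184, 3600, 5376, 7512
Fourth differences: 1416, 1776, 2136
Fifth differences: 360, 360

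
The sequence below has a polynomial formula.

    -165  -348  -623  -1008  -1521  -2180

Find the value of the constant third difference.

-18

First differences: -183, -275, -385, -513, -659
Second differences: -92, -110, -128, -146
Third differences: -18, -18, -18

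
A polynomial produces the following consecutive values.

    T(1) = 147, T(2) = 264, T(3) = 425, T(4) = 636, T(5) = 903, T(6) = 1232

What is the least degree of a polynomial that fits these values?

D1: 117, 161, 211, 267, 329
D2: 44, 50, 56, 62
D3: 6, 6, 6
The third differences are constant, so the polynomial has degree 3.

3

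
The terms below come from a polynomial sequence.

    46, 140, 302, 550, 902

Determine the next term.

1376

D1: 94 , 162 , 248 , 352
D2: 68 , 86 , 104
D3: 18 , 18
Third differences constant at 18.
104 + 18 = 122;  352 + 122 = 474;  902 + 474 = 1376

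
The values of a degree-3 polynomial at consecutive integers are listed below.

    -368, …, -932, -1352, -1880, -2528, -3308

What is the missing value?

-608

Using the last 5 terms:
-420, -528, -648, -780
-108, -120, -132
-12, -12
Constant third difference = -12.
Extend backward: -108 + 12 = -96;  -420 + 96 = -324;  -932 + 324 = -608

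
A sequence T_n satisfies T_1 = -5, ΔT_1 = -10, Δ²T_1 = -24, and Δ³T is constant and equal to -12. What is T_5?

Build the table forward from the leading diagonal:
D3: -12  -12  -12  -12  -12
D2: -24  -36  -48  -60  -72
D1: -10  -34  -70  -118  -178
T: -5  -15  -49  -119  -237

-237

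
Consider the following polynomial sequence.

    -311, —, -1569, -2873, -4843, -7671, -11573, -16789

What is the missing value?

Using the last 6 terms:
Δ: -1304  -1970  -2828  -3902  -5216
Δ²: -666  -858  -1074  -1314
Δ³: -192  -216  -240
Δ⁴: -24  -24
Constant fourth difference = -24.
Extend backward: -192 + 24 = -168;  -666 + 168 = -498;  -1304 + 498 = -806;  -1569 + 806 = -763

-763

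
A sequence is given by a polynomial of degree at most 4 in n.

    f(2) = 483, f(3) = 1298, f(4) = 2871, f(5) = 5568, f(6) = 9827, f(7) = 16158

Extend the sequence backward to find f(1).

132

Δ: 815  1573  2697  4259  6331
Δ²: 758  1124  1562  2072
Δ³: 366  438  510
Δ⁴: 72  72
The fourth differences are constant at 72.
Work back: 366 − 72 = 294;  758 − 294 = 464;  815 − 464 = 351;  483 − 351 = 132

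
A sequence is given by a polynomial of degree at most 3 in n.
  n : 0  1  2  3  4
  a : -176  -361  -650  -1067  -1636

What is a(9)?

-7601

D1: -185, -289, -417, -569
D2: -104, -128, -152
D3: -24, -24
Constant third difference = -24, so extend:
-152 − 24 = -176;  -569 − 176 = -745;  -1636 − 745 = -2381
-176 − 24 = -200;  -745 − 200 = -945;  -2381 − 945 = -3326
-200 − 24 = -224;  -945 − 224 = -1169;  -3326 − 1169 = -4495
-224 − 24 = -248;  -1169 − 248 = -1417;  -4495 − 1417 = -5912
-248 − 24 = -272;  -1417 − 272 = -1689;  -5912 − 1689 = -7601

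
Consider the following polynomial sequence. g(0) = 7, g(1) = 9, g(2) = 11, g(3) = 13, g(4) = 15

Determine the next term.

First differences: 2, 2, 2, 2
The first differences are constant (2).
15 + 2 = 17

17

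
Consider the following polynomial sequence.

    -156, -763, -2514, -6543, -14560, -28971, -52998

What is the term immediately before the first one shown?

-15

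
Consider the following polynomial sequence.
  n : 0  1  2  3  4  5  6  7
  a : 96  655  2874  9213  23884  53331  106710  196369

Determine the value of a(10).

Δ: 559, 2219, 6339, 14671, 29447, 53379, 89659
Δ²: 1660, 4120, 8332, 14776, 23932, 36280
Δ³: 2460, 4212, 6444, 9156, 12348
Δ⁴: 1752, 2232, 2712, 3192
Δ⁵: 480, 480, 480
Constant fifth difference = 480, so extend:
3192 + 480 = 3672;  12348 + 3672 = 16020;  36280 + 16020 = 52300;  89659 + 52300 = 141959;  196369 + 141959 = 338328
3672 + 480 = 4152;  16020 + 4152 = 20172;  52300 + 20172 = 72472;  141959 + 72472 = 214431;  338328 + 214431 = 552759
4152 + 480 = 4632;  20172 + 4632 = 24804;  72472 + 24804 = 97276;  214431 + 97276 = 311707;  552759 + 311707 = 864466

864466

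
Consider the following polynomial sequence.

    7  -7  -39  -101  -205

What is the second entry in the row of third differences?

D1: -14, -32, -62, -104
D2: -18, -30, -42
D3: -12, -12

-12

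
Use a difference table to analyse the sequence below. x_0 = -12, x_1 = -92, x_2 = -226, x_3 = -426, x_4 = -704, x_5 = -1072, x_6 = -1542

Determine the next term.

Δ: -80 , -134 , -200 , -278 , -368 , -470
Δ²: -54 , -66 , -78 , -90 , -102
Δ³: -12 , -12 , -12 , -12
Third differences constant at -12.
-102 − 12 = -114;  -470 − 114 = -584;  -1542 − 584 = -2126

-2126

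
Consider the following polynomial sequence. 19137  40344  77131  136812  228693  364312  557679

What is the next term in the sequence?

825516

21207 , 36787 , 59681 , 91881 , 135619 , 193367
15580 , 22894 , 32200 , 43738 , 57748
7314 , 9306 , 11538 , 14010
1992 , 2232 , 2472
240 , 240
Constant fifth difference = 240, so extend:
2472 + 240 = 2712;  14010 + 2712 = 16722;  57748 + 16722 = 74470;  193367 + 74470 = 267837;  557679 + 267837 = 825516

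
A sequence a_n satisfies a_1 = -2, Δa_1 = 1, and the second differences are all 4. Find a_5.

Build the table forward from the leading diagonal:
D2: 4  4  4  4  4
D1: 1  5  9  13  17
a: -2  -1  4  13  26

26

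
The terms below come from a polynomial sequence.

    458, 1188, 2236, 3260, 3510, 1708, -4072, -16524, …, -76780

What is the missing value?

-39230

Using the first 8 terms:
First differences: 730  1048  1024  250  -1802  -5780  -12452
Second differences: 318  -24  -774  -2052  -3978  -6672
Third differences: -342  -750  -1278  -1926  -2694
Fourth differences: -408  -528  -648  -768
Fifth differences: -120  -120  -120
Constant fifth difference = -120.
Extend forward: -768 − 120 = -888;  -2694 − 888 = -3582;  -6672 − 3582 = -10254;  -12452 − 10254 = -22706;  -16524 − 22706 = -39230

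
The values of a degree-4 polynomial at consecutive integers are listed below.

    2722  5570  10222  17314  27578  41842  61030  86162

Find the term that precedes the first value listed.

1138

2848, 4652, 7092, 10264, 14264, 19188, 25132
1804, 2440, 3172, 4000, 4924, 5944
636, 732, 828, 924, 1020
96, 96, 96, 96
The fourth differences are constant at 96.
Work back: 636 − 96 = 540;  1804 − 540 = 1264;  2848 − 1264 = 1584;  2722 − 1584 = 1138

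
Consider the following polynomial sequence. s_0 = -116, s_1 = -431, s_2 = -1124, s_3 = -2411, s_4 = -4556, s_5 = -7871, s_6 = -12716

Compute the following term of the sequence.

-315  -693  -1287  -2145  -3315  -4845
-378  -594  -858  -1170  -1530
-216  -264  -312  -360
-48  -48  -48
Constant fourth difference = -48, so extend:
-360 − 48 = -408;  -1530 − 408 = -1938;  -4845 − 1938 = -6783;  -12716 − 6783 = -19499

-19499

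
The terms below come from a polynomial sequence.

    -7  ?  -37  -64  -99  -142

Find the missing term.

-18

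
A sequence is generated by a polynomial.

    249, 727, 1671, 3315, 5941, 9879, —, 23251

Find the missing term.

Using the first 6 terms:
First differences: 478  944  1644  2626  3938
Second differences: 466  700  982  1312
Third differences: 234  282  330
Fourth differences: 48  48
Constant fourth difference = 48.
Extend forward: 330 + 48 = 378;  1312 + 378 = 1690;  3938 + 1690 = 5628;  9879 + 5628 = 15507

15507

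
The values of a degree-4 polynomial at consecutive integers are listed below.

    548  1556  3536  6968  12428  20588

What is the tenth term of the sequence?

Δ: 1008, 1980, 3432, 5460, 8160
Δ²: 972, 1452, 2028, 2700
Δ³: 480, 576, 672
Δ⁴: 96, 96
Constant fourth difference = 96, so extend:
672 + 96 = 768;  2700 + 768 = 3468;  8160 + 3468 = 11628;  20588 + 11628 = 32216
768 + 96 = 864;  3468 + 864 = 4332;  11628 + 4332 = 15960;  32216 + 15960 = 48176
864 + 96 = 960;  4332 + 960 = 5292;  15960 + 5292 = 21252;  48176 + 21252 = 69428
960 + 96 = 1056;  5292 + 1056 = 6348;  21252 + 6348 = 27600;  69428 + 27600 = 97028

97028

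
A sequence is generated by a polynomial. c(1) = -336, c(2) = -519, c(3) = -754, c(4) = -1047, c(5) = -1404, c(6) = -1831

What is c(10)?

-4359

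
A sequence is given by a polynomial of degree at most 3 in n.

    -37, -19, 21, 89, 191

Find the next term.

18, 40, 68, 102
22, 28, 34
6, 6
The third differences are constant (6).
34 + 6 = 40;  102 + 40 = 142;  191 + 142 = 333

333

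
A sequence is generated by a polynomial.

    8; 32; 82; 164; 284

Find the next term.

448

24 , 50 , 82 , 120
26 , 32 , 38
6 , 6
Constant third difference = 6, so extend:
38 + 6 = 44;  120 + 44 = 164;  284 + 164 = 448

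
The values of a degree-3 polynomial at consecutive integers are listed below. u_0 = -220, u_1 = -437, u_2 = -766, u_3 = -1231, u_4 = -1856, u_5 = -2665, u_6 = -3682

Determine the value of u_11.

Δ: -217, -329, -465, -625, -809, -1017
Δ²: -112, -136, -160, -184, -208
Δ³: -24, -24, -24, -24
Constant third difference = -24, so extend:
-208 − 24 = -232;  -1017 − 232 = -1249;  -3682 − 1249 = -4931
-232 − 24 = -256;  -1249 − 256 = -1505;  -4931 − 1505 = -6436
-256 − 24 = -280;  -1505 − 280 = -1785;  -6436 − 1785 = -8221
-280 − 24 = -304;  -1785 − 304 = -2089;  -8221 − 2089 = -10310
-304 − 24 = -328;  -2089 − 328 = -2417;  -10310 − 2417 = -12727

-12727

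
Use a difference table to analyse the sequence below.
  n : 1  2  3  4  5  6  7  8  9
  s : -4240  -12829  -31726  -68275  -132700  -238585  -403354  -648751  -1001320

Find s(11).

-2161030

Δ: -8589 , -18897 , -36549 , -64425 , -105885 , -164769 , -245397 , -352569
Δ²: -10308 , -17652 , -27876 , -41460 , -58884 , -80628 , -107172
Δ³: -7344 , -10224 , -13584 , -17424 , -21744 , -26544
Δ⁴: -2880 , -3360 , -3840 , -4320 , -4800
Δ⁵: -480 , -480 , -480 , -480
Fifth differences constant at -480.
-4800 − 480 = -5280;  -26544 − 5280 = -31824;  -107172 − 31824 = -138996;  -352569 − 138996 = -491565;  -1001320 − 491565 = -1492885
-5280 − 480 = -5760;  -31824 − 5760 = -37584;  -138996 − 37584 = -176580;  -491565 − 176580 = -668145;  -1492885 − 668145 = -2161030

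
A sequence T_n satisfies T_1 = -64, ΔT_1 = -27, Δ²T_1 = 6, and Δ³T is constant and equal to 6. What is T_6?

Build the table forward from the leading diagonal:
Δ³: 6  6  6  6  6  6
Δ²: 6  12  18  24  30  36
Δ: -27  -21  -9  9  33  63
T: -64  -91  -112  -121  -112  -79

-79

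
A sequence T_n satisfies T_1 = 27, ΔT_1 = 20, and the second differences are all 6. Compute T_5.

Build the table forward from the leading diagonal:
Δ²: 6, 6, 6, 6, 6
Δ: 20, 26, 32, 38, 44
T: 27, 47, 73, 105, 143

143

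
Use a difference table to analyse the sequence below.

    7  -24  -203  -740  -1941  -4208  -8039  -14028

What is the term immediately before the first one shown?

First differences: -31  -179  -537  -1201  -2267  -3831  -5989
Second differences: -148  -358  -664  -1066  -1564  -2158
Third differences: -210  -306  -402  -498  -594
Fourth differences: -96  -96  -96  -96
The fourth differences are constant at -96.
Work back: -210 + 96 = -114;  -148 + 114 = -34;  -31 + 34 = 3;  7 − 3 = 4

4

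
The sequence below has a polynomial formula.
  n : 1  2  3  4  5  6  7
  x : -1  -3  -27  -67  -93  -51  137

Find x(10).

2717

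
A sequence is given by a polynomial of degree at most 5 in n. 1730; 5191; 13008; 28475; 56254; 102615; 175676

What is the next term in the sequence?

285643

Δ: 3461  7817  15467  27779  46361  73061
Δ²: 4356  7650  12312  18582  26700
Δ³: 3294  4662  6270  8118
Δ⁴: 1368  1608  1848
Δ⁵: 240  240
The fifth differences are constant (240).
1848 + 240 = 2088;  8118 + 2088 = 10206;  26700 + 10206 = 36906;  73061 + 36906 = 109967;  175676 + 109967 = 285643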